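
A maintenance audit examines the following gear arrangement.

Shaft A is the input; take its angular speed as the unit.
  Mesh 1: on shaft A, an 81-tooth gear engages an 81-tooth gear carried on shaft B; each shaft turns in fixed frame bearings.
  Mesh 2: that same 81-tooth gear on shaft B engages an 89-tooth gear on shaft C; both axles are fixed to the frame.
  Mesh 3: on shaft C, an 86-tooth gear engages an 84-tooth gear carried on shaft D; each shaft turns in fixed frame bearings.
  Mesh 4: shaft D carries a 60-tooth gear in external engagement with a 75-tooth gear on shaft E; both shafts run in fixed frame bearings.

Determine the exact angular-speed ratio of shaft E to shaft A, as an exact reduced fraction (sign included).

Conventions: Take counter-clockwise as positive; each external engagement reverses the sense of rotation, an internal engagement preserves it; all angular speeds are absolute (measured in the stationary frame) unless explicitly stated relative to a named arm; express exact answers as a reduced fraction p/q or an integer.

2322/3115

class = fixed-axis compound train [4 meshes; 4 ratios multiply, 4 sense flips]
mesh 1 [81T→81T]: running ratio 1, sense −
mesh 2 [81T→89T]: running ratio 81/89, sense +
mesh 3 [86T→84T]: running ratio 1161/1246, sense −
mesh 4 [60T→75T]: running ratio 2322/3115, sense +
ω_out/ω_in = 2322/3115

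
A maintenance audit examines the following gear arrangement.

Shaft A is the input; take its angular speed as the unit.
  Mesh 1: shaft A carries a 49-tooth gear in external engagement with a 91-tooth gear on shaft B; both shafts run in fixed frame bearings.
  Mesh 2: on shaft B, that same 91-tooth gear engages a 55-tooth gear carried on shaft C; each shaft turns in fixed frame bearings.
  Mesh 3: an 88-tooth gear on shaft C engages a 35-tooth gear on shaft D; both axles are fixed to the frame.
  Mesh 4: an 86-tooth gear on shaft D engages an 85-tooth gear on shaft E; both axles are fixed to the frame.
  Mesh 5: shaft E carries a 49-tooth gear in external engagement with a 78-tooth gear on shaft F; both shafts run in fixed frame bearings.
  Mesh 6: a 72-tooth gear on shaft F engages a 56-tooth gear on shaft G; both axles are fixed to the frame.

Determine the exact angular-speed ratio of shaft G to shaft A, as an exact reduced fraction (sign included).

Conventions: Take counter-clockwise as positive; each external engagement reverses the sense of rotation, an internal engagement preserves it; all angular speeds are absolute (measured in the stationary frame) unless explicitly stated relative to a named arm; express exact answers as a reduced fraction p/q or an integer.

class = fixed-axis compound train [6 meshes; 6 ratios multiply, 6 sense flips]
mesh 1 [49T→91T]: running ratio 7/13, sense −
mesh 2 [91T→55T]: running ratio 49/55, sense +
mesh 3 [88T→35T]: running ratio 56/25, sense −
mesh 4 [86T→85T]: running ratio 4816/2125, sense +
mesh 5 [49T→78T]: running ratio 117992/82875, sense −
mesh 6 [72T→56T]: running ratio 50568/27625, sense +
ω_out/ω_in = 50568/27625

50568/27625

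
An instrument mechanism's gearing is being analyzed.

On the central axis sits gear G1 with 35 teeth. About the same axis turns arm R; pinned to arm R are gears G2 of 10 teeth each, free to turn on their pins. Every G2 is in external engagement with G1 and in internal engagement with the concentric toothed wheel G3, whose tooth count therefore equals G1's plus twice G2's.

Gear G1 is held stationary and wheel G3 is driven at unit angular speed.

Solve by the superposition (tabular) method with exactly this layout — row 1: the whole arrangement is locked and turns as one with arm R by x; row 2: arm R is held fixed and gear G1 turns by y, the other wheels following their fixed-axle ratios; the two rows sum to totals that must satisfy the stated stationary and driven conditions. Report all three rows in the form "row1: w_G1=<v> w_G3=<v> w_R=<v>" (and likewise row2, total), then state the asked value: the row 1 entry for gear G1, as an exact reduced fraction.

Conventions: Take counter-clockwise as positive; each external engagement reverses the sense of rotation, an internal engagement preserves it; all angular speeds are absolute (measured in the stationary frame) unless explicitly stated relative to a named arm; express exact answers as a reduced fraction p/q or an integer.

row1: w_G1=11/18 w_G3=11/18 w_R=11/18
row2: w_G1=-11/18 w_G3=7/18 w_R=0
total: w_G1=0 w_G3=1 w_R=11/18
asked value: 11/18

recognized (axles ride arm R): planetary set, 35/10/55 teeth
row 1 (train locked, turned with arm): all members turn x
row 2 — arm fixed, fixed-axis ratios: sun y, ring −(35/55)·y, arm 0
boundary: total ω_sun = x + y = 0 and total ω_ring = x − (35/55)·y = 1  ⇒  y = -11/18, x = 11/18
row 2 ring = −(35/55)·(-11/18) = 7/18
totals (row 1 + row 2): sun 11/18 + (-11/18) = 0, ring 11/18 + 7/18 = 1, arm 11/18 + 0 = 11/18
asked cell (row1, sun) = 11/18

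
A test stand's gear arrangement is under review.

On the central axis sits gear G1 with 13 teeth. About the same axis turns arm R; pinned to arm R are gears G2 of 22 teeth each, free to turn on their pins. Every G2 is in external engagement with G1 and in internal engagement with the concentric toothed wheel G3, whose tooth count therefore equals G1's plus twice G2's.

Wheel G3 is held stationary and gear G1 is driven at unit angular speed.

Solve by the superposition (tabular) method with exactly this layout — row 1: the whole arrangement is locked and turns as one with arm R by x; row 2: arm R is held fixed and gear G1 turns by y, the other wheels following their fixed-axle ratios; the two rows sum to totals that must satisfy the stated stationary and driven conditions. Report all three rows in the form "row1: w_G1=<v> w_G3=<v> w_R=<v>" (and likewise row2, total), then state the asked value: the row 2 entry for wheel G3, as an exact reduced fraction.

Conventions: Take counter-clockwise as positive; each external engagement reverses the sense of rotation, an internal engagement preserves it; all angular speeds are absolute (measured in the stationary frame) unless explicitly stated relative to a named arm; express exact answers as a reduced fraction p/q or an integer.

row1: w_G1=13/70 w_G3=13/70 w_R=13/70
row2: w_G1=57/70 w_G3=-13/70 w_R=0
total: w_G1=1 w_G3=0 w_R=13/70
asked value: -13/70

topology: planetary set — G1 13T / G2 22T / G3 57T, arm = carrier (Willis)
row 1 (train locked, turned with arm): all members turn x
row 2 (arm held, sun turns y): ω_ring = −(13/57)·y, ω_arm = 0
boundary: total ω_ring = x − (13/57)·y = 0 and total ω_sun = x + y = 1  ⇒  y = 57/70, x = 13/70
row 2 ring = −(13/57)·57/70 = -13/70
totals (row 1 + row 2): sun 13/70 + 57/70 = 1, ring 13/70 + (-13/70) = 0, arm 13/70 + 0 = 13/70
asked cell (row2, ring) = -13/70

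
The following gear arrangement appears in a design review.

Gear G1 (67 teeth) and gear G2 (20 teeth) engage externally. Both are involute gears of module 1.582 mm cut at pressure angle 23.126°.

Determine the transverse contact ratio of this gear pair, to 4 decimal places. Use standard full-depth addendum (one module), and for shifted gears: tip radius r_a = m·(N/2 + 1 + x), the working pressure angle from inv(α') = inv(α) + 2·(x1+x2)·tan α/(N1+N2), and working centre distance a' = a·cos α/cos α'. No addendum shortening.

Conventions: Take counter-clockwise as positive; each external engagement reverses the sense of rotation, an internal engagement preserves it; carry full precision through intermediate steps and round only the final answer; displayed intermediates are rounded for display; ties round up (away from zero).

1.5501

recognized (one external pair, fixed centres): single-mesh tooth geometry, m = 1.582, N1 = 67, N2 = 20
base radii: r_b1 = 48.738339, r_b2 = 14.548758
tip radii: r_a1 = 54.579000, r_a2 = 17.402000
no profile shift: α' = α, a' = a
action lengths: √(r_a1²−r_b1²) = 24.565046, √(r_a2²−r_b2²) = 9.547944
base pitch p_b = π·m·cos α = 4.570627
CR = (24.565046 + 9.547944 − 68.817000·sin 23.12600°)/4.570627 = 1.550073
contact ratio ≈ 1.5501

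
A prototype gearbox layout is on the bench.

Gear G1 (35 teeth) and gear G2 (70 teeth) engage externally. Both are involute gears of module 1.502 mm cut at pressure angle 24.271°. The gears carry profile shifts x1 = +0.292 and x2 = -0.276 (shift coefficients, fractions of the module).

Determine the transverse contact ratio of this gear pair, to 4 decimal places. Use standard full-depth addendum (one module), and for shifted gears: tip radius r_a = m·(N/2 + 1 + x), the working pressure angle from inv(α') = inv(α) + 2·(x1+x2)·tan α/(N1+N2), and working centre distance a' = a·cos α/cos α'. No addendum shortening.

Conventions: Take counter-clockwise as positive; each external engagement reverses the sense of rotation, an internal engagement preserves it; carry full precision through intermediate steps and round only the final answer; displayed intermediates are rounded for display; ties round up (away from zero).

recognized (one external pair, fixed centres): single-mesh tooth geometry, m = 1.502, N1 = 35, N2 = 70
base radii: r_b1 = 23.961707, r_b2 = 47.923414
tip radii: r_a1 = 28.225584, r_a2 = 53.657448
inv(α') = inv(24.271°) + 2·(+0.292-0.276)·tan α/(35+70) = 0.02743668  ⇒  α' = 24.30966°
a' = a·cos α / cos α' = 78.8550·cos 24.271°/cos 24.30966° = 78.879014
action lengths: √(r_a1²−r_b1²) = 14.917111, √(r_a2²−r_b2²) = 24.134377
base pitch p_b = π·m·cos α = 4.301596
CR = (14.917111 + 24.134377 − 78.879014·sin 24.30966°)/4.301596 = 1.529555
contact ratio ≈ 1.5296

1.5296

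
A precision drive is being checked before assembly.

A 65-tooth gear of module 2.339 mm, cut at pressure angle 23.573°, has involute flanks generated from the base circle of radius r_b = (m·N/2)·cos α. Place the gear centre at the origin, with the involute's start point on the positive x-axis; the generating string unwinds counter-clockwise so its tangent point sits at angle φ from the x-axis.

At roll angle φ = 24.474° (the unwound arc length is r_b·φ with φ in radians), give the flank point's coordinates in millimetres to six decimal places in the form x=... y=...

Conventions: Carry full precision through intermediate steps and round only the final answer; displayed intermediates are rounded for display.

single-mesh involute tooth geometry (65T wheel at module 2.339)
pitch radius r_p = m·N/2 = 2.339·65/2 = 76.017500
base radius r_b = r_p·cos α = 76.017500·cos 23.573° = 69.673938
roll angle φ = 24.474° = 0.42715188 rad
x = r_b·(cos φ + φ·sin φ) = 75.743231
y = r_b·(sin φ − φ·cos φ) = 1.777261

x=75.743231 y=1.777261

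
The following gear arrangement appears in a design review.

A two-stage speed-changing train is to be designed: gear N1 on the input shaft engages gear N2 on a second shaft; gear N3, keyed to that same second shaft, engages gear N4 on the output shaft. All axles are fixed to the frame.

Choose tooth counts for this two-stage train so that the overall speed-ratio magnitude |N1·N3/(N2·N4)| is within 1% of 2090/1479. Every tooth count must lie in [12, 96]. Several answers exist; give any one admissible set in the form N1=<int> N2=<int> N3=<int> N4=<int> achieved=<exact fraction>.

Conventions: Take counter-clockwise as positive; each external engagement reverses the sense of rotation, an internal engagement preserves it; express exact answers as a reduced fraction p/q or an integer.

class = fixed-axis compound train [2-stage, 2090/1479 wanted]
target = 2090/1479 in lowest terms: an exact hit needs N1·N3 = k·2090 and N2·N4 = k·1479 for one integer k, every count in [12, 96]; additionally prefer no 1:1 stage (N1 ≠ N2, N3 ≠ N4)
k = 1: N1·N3 = 2090 = 22·95, N2·N4 = 1479 = 17·87
achieved = 22·95/(17·87) = 2090/1479; |achieved − target| = 0 ≤ 209/14790 ✓

N1=22 N2=17 N3=95 N4=87 achieved=2090/1479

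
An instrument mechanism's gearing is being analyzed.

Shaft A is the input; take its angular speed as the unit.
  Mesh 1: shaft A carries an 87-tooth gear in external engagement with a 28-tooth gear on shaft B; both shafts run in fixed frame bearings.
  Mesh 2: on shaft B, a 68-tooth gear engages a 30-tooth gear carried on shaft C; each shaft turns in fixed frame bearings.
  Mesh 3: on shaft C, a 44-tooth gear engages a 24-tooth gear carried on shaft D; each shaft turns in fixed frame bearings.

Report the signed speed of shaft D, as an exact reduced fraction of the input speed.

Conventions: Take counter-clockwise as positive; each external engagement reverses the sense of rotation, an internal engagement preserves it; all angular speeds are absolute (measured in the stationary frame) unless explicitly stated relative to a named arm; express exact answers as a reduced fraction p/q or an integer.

-5423/420

3-mesh fixed-axis compound train (all bearings frame-fixed)
mesh 1 [87T→28T]: |ω|/ω_in = 1×87/28 = 87/28, sense flips to −
mesh 2 [68T→30T]: |ω|/ω_in = (87/28)×68/30 = 493/70, sense flips to +
mesh 3 [44T→24T]: |ω|/ω_in = (493/70)×44/24 = 5423/420, sense flips to −
signed output speed (× input speed) = -5423/420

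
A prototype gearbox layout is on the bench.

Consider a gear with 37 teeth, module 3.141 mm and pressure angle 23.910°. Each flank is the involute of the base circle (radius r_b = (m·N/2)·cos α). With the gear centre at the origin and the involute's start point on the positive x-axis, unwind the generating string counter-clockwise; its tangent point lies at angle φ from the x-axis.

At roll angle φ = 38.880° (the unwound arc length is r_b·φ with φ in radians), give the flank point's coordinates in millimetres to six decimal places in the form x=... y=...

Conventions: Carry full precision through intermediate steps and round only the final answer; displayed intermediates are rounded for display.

x=63.980108 y=5.282396

topology: single-mesh involute geometry — m = 3.141, N = 37
pitch radius r_p = m·N/2 = 3.141·37/2 = 58.108500
base radius r_b = r_p·cos α = 58.108500·cos 23.910° = 53.121816
roll angle φ = 38.880° = 0.67858401 rad
x = r_b·(cos φ + φ·sin φ) = 63.980108
y = r_b·(sin φ − φ·cos φ) = 5.282396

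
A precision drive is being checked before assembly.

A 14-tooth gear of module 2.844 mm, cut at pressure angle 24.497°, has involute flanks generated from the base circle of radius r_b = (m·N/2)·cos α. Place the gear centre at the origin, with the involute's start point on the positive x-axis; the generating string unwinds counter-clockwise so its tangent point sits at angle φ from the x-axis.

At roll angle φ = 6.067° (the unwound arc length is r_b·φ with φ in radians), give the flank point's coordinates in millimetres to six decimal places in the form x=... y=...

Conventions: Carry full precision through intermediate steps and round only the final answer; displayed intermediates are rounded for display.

x=18.217219 y=0.007162

topology: single-mesh involute geometry — m = 2.844, N = 14
pitch radius r_p = m·N/2 = 2.844·14/2 = 19.908000
base radius r_b = r_p·cos α = 19.908000·cos 24.497° = 18.115941
roll angle φ = 6.067° = 0.10588913 rad
x = r_b·(cos φ + φ·sin φ) = 18.217219
y = r_b·(sin φ − φ·cos φ) = 0.007162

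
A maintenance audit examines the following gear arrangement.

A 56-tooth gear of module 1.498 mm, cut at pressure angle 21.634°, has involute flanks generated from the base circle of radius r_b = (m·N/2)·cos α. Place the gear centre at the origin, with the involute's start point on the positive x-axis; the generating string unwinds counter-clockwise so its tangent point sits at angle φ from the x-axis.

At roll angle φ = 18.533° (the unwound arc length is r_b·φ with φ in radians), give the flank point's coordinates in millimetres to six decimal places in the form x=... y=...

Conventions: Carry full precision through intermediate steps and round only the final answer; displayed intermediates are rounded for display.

class = single-mesh tooth geometry [base-circle involute, m = 1.498, 56T]
pitch radius r_p = m·N/2 = 1.498·56/2 = 41.944000
base radius r_b = r_p·cos α = 41.944000·cos 21.634° = 38.989375
roll angle φ = 18.533° = 0.32346187 rad
x = r_b·(cos φ + φ·sin φ) = 40.976015
y = r_b·(sin φ − φ·cos φ) = 0.435255

x=40.976015 y=0.435255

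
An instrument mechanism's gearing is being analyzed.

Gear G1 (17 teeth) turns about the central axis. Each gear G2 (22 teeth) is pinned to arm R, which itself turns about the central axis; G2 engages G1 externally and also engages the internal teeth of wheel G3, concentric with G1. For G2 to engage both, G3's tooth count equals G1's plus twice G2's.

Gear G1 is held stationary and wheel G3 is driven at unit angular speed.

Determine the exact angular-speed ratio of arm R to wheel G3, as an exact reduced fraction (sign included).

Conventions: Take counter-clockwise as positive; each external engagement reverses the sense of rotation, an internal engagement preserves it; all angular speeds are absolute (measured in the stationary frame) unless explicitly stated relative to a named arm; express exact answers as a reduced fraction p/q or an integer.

class = planetary set [G3 = 17+2·22 = 61; Willis about the carrier]
ring teeth: 17 + 2·22 = 61
17(ω_sun−ω_arm) = −61(ω_ring−ω_arm),  ω_sun = 0, ω_ring = 1
17(0−ω_arm) = −61(1−ω_arm)  ⇒  78·ω_arm = 61  ⇒  ω_arm = 61/78
ω_out/ω_in = 61/78

61/78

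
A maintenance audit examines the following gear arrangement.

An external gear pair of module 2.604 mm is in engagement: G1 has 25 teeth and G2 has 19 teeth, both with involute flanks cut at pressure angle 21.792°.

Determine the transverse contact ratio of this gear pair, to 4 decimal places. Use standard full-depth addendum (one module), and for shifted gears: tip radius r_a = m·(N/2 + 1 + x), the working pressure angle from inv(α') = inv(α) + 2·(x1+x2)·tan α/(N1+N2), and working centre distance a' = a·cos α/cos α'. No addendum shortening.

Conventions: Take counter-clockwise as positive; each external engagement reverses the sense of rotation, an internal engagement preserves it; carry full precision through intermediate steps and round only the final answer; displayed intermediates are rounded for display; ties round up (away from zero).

single-mesh involute tooth geometry (25T engaging 19T at module 2.604)
base radii: r_b1 = 30.223901, r_b2 = 22.970165
tip radii: r_a1 = 35.154000, r_a2 = 27.342000
no profile shift: α' = α, a' = a
action lengths: √(r_a1²−r_b1²) = 17.953259, √(r_a2²−r_b2²) = 14.830930
base pitch p_b = π·m·cos α = 7.596095
CR = (17.953259 + 14.830930 − 57.288000·sin 21.79200°)/7.596095 = 1.516134
contact ratio ≈ 1.5161

1.5161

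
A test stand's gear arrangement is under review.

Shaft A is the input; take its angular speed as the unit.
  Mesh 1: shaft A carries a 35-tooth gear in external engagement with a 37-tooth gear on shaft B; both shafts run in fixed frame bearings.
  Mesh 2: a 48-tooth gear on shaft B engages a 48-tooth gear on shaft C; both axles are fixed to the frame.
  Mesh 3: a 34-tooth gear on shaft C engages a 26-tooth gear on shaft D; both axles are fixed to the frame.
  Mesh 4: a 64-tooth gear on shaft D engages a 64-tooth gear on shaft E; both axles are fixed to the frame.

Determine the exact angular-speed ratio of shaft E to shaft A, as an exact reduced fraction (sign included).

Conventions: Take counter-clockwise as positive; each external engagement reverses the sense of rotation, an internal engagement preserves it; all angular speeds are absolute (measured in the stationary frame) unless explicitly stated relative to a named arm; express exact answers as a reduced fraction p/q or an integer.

595/481

class = fixed-axis compound train [4 meshes; 4 ratios multiply, 4 sense flips]
mesh 1 [35T→37T]: running ratio 35/37, sense −
mesh 2 [48T→48T]: running ratio 35/37, sense +
mesh 3 [34T→26T]: running ratio 595/481, sense −
mesh 4 [64T→64T]: running ratio 595/481, sense +
ω_out/ω_in = 595/481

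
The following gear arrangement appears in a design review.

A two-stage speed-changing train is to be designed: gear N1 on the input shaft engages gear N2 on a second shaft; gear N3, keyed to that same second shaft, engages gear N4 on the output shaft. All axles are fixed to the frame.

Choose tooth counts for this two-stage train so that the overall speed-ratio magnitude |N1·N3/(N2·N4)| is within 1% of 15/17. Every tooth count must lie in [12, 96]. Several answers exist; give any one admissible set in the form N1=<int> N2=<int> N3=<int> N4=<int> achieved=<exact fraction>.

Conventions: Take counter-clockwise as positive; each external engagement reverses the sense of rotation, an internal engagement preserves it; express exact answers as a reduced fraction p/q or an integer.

topology: fixed-axis compound train — 2 stages, target 15/17
target = 15/17 in lowest terms: an exact hit needs N1·N3 = k·15 and N2·N4 = k·17 for one integer k, every count in [12, 96]; additionally prefer no 1:1 stage (N1 ≠ N2, N3 ≠ N4)
k = 1…11: no 1:1-free in-range split of k·15 and k·17 into factor pairs; take k = 12
k = 12: N1·N3 = 180 = 12·15, N2·N4 = 204 = 17·12
achieved = 12·15/(17·12) = 15/17; |achieved − target| = 0 ≤ 3/340 ✓

N1=12 N2=17 N3=15 N4=12 achieved=15/17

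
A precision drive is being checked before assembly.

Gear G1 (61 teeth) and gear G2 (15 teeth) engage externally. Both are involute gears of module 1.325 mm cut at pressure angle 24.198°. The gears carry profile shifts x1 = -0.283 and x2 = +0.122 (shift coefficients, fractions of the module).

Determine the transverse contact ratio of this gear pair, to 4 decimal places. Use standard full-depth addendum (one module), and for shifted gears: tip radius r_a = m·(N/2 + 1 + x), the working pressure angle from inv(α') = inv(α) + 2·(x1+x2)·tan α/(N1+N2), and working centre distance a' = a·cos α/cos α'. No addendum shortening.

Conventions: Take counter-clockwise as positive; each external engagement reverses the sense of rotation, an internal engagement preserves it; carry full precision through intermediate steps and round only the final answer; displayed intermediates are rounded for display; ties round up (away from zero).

1.4778

class = single-mesh tooth geometry [involute pair 61T × 15T, m = 1.325]
base radii: r_b1 = 36.861632, r_b2 = 9.064336
tip radii: r_a1 = 41.362525, r_a2 = 11.424150
inv(α') = inv(24.198°) + 2·(-0.283+0.122)·tan α/(61+15) = 0.02513716  ⇒  α' = 23.64362°
a' = a·cos α / cos α' = 50.3500·cos 24.198°/cos 23.64362° = 50.134362
action lengths: √(r_a1²−r_b1²) = 18.763756, √(r_a2²−r_b2²) = 6.953346
base pitch p_b = π·m·cos α = 3.796860
CR = (18.763756 + 6.953346 − 50.134362·sin 23.64362°)/3.796860 = 1.477771
contact ratio ≈ 1.4778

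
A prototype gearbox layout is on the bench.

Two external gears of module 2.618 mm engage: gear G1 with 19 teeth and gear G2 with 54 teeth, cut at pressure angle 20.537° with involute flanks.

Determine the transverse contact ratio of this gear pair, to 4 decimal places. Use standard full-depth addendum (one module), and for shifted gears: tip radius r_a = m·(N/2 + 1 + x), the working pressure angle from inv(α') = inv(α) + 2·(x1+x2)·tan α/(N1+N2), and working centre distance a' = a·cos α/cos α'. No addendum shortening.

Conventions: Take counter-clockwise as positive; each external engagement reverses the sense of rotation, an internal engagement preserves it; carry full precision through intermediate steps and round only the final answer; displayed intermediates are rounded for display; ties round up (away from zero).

single-mesh involute tooth geometry (19T engaging 54T at module 2.618)
base radii: r_b1 = 23.290344, r_b2 = 66.193611
tip radii: r_a1 = 27.489000, r_a2 = 73.304000
no profile shift: α' = α, a' = a
action lengths: √(r_a1²−r_b1²) = 14.601540, √(r_a2²−r_b2²) = 31.494163
base pitch p_b = π·m·cos α = 7.701976
CR = (14.601540 + 31.494163 − 95.557000·sin 20.53700°)/7.701976 = 1.632457
contact ratio ≈ 1.6325

1.6325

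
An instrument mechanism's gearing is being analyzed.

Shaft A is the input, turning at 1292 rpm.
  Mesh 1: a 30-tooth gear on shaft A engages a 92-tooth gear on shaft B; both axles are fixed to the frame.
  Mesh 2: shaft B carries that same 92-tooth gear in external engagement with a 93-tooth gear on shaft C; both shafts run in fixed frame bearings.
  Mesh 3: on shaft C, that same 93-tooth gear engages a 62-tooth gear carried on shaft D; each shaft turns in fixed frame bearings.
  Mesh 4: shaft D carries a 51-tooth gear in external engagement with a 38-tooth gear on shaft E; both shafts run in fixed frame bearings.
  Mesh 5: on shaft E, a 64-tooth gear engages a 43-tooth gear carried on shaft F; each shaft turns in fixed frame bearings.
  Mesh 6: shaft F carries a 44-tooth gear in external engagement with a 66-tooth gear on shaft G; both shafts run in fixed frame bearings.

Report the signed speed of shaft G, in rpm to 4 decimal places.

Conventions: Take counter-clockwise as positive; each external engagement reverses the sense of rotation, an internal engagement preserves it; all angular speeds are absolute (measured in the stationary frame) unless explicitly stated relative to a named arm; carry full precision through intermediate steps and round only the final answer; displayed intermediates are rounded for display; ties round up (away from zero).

+832.5281 rpm

class = fixed-axis compound train [6 meshes; 6 ratios multiply, 6 sense flips]
mesh 1 [30T→92T]: ω = 1292.0000×30/92 = 421.3043 rpm, sense flips to −
mesh 2 [92T→93T]: ω = 421.3043×92/93 = 416.7742 rpm, sense flips to +
mesh 3 [93T→62T]: ω = 416.7742×93/62 = 625.1613 rpm, sense flips to −
mesh 4 [51T→38T]: ω = 625.1613×51/38 = 839.0323 rpm, sense flips to +
mesh 5 [64T→43T]: ω = 839.0323×64/43 = 1248.7922 rpm, sense flips to −
mesh 6 [44T→66T]: ω = 1248.7922×44/66 = 832.5281 rpm, sense flips to +
signed output speed = +832.5281 rpm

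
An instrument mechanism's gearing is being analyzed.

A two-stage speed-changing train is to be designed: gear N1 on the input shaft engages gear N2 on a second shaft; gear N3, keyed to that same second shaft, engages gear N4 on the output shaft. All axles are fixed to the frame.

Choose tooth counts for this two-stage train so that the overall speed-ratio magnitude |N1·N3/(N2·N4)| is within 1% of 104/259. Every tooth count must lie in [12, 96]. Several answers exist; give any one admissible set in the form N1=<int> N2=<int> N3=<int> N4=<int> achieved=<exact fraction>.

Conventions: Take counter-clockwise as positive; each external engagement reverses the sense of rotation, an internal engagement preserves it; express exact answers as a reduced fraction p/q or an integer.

2-stage fixed-axis compound train for ratio 104/259
target = 104/259 in lowest terms: an exact hit needs N1·N3 = k·104 and N2·N4 = k·259 for one integer k, every count in [12, 96]; additionally prefer no 1:1 stage (N1 ≠ N2, N3 ≠ N4)
k = 1: no 1:1-free in-range split of k·104 and k·259 into factor pairs; take k = 2
k = 2: N1·N3 = 208 = 13·16, N2·N4 = 518 = 14·37
achieved = 13·16/(14·37) = 104/259; |achieved − target| = 0 ≤ 26/6475 ✓

N1=13 N2=14 N3=16 N4=37 achieved=104/259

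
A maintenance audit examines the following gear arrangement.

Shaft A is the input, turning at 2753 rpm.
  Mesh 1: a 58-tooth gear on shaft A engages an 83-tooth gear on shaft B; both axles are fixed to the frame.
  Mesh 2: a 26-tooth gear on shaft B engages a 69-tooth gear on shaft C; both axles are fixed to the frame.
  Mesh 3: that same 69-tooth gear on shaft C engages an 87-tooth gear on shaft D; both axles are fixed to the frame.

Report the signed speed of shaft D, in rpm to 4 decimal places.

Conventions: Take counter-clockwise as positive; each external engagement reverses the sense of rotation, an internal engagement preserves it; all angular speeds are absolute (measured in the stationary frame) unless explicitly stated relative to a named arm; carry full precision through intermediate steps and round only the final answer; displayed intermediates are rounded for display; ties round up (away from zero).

-574.9237 rpm

3-mesh fixed-axis compound train (all bearings frame-fixed)
mesh 1 [58T→83T]: ω = 2753.0000×58/83 = 1923.7831 rpm, sense flips to −
mesh 2 [26T→69T]: ω = 1923.7831×26/69 = 724.9038 rpm, sense flips to +
mesh 3 [69T→87T]: ω = 724.9038×69/87 = 574.9237 rpm, sense flips to −
signed output speed = -574.9237 rpm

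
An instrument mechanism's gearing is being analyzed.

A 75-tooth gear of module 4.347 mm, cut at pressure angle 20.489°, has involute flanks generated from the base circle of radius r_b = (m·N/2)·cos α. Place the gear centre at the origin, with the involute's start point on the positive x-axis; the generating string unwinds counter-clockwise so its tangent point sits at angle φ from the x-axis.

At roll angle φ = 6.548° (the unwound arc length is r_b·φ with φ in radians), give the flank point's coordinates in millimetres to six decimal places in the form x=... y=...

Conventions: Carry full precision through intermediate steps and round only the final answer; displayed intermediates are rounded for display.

topology: single-mesh involute geometry — m = 4.347, N = 75
pitch radius r_p = m·N/2 = 4.347·75/2 = 163.012500
base radius r_b = r_p·cos α = 163.012500·cos 20.489° = 152.700233
roll angle φ = 6.548° = 0.11428416 rad
x = r_b·(cos φ + φ·sin φ) = 153.694178
y = r_b·(sin φ − φ·cos φ) = 0.075877

x=153.694178 y=0.075877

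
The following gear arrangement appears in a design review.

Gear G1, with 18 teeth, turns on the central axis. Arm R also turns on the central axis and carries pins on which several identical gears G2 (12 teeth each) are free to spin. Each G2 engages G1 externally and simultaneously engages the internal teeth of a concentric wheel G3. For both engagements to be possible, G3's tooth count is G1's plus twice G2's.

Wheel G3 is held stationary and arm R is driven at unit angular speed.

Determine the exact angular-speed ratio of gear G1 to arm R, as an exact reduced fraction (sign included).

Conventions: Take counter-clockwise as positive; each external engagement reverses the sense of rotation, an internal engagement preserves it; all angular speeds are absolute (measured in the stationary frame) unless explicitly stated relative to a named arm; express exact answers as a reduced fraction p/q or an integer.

10/3

recognized (axles ride arm R): planetary set, 18/12/42 teeth
ring teeth: 18 + 2·12 = 42
18(ω_sun−ω_arm) = −42(ω_ring−ω_arm),  ω_ring = 0, ω_arm = 1
ω_sun = 1 − (42/18)(0−1) = 10/3
ω_out/ω_in = 10/3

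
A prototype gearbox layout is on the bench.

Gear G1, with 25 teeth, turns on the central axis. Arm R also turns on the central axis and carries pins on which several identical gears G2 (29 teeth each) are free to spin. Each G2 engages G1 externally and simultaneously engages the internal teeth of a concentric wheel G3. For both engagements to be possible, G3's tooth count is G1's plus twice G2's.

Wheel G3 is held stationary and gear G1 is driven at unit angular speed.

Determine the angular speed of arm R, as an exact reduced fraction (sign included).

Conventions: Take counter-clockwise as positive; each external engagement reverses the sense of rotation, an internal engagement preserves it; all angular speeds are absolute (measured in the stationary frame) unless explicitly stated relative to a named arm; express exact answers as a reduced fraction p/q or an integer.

25/108

planetary set (25T centre, 29T on arm, 83T internal) — Willis relation
ring teeth: 25 + 2·29 = 83
25(ω_sun−ω_arm) = −83(ω_ring−ω_arm),  ω_ring = 0, ω_sun = 1
25(1−ω_arm) = −83(0−ω_arm)  ⇒  108·ω_arm = 25  ⇒  ω_arm = 25/108
exact speed ratio = 25/108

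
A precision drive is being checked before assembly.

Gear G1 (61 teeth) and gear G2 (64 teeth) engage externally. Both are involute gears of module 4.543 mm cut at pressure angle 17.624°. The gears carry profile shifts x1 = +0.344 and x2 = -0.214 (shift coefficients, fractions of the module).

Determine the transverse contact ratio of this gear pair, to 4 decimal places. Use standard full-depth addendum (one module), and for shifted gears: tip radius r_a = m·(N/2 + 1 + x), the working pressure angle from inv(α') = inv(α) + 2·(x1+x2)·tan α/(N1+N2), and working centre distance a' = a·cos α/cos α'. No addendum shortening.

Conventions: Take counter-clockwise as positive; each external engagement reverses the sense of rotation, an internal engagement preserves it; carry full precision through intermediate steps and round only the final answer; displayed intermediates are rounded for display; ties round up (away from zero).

single-mesh involute tooth geometry (61T engaging 64T at module 4.543)
base radii: r_b1 = 132.057967, r_b2 = 138.552622
tip radii: r_a1 = 144.667292, r_a2 = 148.946798
inv(α') = inv(17.624°) + 2·(+0.344-0.214)·tan α/(61+64) = 0.01074372  ⇒  α' = 17.99093°
a' = a·cos α / cos α' = 283.9375·cos 17.624°/cos 17.99093° = 284.522177
action lengths: √(r_a1²−r_b1²) = 59.070455, √(r_a2²−r_b2²) = 54.665526
base pitch p_b = π·m·cos α = 13.602372
CR = (59.070455 + 54.665526 − 284.522177·sin 17.99093°)/13.602372 = 1.900892
contact ratio ≈ 1.9009

1.9009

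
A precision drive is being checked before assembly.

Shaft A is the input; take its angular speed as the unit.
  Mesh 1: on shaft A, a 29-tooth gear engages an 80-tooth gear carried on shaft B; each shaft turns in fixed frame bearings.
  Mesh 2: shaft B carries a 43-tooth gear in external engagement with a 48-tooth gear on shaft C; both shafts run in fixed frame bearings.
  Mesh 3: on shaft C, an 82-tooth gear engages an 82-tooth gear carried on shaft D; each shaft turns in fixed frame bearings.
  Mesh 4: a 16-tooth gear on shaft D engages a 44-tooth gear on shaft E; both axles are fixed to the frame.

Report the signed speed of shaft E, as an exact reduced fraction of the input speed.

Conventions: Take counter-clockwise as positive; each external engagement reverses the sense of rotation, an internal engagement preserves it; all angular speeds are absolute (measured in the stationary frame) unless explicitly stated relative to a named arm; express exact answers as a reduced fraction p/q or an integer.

4-mesh fixed-axis compound train (all bearings frame-fixed)
mesh 1 [29T→80T]: |ω|/ω_in = 1×29/80 = 29/80, sense flips to −
mesh 2 [43T→48T]: |ω|/ω_in = (29/80)×43/48 = 1247/3840, sense flips to +
mesh 3 [82T→82T]: |ω|/ω_in = (1247/3840)×82/82 = 1247/3840, sense flips to −
mesh 4 [16T→44T]: |ω|/ω_in = (1247/3840)×16/44 = 1247/10560, sense flips to +
signed output speed (× input speed) = 1247/10560

1247/10560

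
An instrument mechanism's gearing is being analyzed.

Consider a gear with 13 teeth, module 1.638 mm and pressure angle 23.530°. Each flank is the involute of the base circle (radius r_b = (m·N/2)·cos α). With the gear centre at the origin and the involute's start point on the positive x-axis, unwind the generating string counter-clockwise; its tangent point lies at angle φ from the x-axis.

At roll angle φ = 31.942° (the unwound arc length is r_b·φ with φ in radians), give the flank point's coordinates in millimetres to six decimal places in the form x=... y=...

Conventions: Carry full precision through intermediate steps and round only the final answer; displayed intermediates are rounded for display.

x=11.162829 y=0.546468

topology: single-mesh involute geometry — m = 1.638, N = 13
pitch radius r_p = m·N/2 = 1.638·13/2 = 10.647000
base radius r_b = r_p·cos α = 10.647000·cos 23.530° = 9.761714
roll angle φ = 31.942° = 0.55749307 rad
x = r_b·(cos φ + φ·sin φ) = 11.162829
y = r_b·(sin φ − φ·cos φ) = 0.546468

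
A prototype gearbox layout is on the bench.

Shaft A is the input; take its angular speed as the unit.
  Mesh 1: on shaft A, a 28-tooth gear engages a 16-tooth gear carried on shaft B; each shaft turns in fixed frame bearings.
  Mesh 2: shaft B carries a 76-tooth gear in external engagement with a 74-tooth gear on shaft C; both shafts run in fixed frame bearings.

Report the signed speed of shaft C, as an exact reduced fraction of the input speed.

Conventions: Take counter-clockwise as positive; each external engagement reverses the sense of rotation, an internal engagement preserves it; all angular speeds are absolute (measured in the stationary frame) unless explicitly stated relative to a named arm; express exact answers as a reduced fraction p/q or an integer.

133/74

2-mesh fixed-axis compound train (all bearings frame-fixed)
mesh 1 [28T→16T]: |ω|/ω_in = 1×28/16 = 7/4, sense flips to −
mesh 2 [76T→74T]: |ω|/ω_in = (7/4)×76/74 = 133/74, sense flips to +
signed output speed (× input speed) = 133/74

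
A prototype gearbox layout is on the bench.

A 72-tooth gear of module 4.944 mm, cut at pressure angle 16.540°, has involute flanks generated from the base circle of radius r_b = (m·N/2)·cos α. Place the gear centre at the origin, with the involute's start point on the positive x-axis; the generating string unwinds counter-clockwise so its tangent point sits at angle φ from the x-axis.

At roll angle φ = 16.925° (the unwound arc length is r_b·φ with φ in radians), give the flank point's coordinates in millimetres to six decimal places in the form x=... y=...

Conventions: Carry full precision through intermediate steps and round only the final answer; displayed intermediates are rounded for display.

single-mesh involute tooth geometry (72T wheel at module 4.944)
pitch radius r_p = m·N/2 = 4.944·72/2 = 177.984000
base radius r_b = r_p·cos α = 177.984000·cos 16.540° = 170.619239
roll angle φ = 16.925° = 0.29539698 rad
x = r_b·(cos φ + φ·sin φ) = 177.901698
y = r_b·(sin φ − φ·cos φ) = 1.453217

x=177.901698 y=1.453217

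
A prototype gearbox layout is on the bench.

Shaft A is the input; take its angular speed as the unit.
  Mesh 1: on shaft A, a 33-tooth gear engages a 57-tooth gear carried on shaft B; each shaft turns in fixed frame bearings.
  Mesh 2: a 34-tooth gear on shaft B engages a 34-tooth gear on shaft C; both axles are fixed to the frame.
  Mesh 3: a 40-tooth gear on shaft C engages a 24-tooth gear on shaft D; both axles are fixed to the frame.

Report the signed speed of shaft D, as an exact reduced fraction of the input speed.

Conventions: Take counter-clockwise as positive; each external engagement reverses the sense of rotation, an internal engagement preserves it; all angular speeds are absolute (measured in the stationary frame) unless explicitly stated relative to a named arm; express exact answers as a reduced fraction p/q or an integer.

-55/57

3-mesh fixed-axis compound train (all bearings frame-fixed)
mesh 1 [33T→57T]: |ω|/ω_in = 1×33/57 = 11/19, sense flips to −
mesh 2 [34T→34T]: |ω|/ω_in = (11/19)×34/34 = 11/19, sense flips to +
mesh 3 [40T→24T]: |ω|/ω_in = (11/19)×40/24 = 55/57, sense flips to −
signed output speed (× input speed) = -55/57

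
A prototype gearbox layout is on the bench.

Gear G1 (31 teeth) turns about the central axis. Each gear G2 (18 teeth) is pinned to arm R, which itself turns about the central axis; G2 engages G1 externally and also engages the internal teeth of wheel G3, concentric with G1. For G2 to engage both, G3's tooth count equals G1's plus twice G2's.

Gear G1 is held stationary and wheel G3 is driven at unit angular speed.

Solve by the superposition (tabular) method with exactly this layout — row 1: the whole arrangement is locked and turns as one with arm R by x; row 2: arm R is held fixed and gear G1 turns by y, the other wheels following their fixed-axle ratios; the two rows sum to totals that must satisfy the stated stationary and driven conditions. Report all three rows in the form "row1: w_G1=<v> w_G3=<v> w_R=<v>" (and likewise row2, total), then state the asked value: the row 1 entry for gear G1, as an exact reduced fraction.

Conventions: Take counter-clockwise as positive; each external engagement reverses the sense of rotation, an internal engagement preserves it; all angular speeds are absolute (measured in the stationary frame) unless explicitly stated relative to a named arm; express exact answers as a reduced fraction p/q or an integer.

class = planetary set [G3 = 31+2·18 = 67; Willis about the carrier]
superposition row 1 [locked train]: every member turns x
row 2 — arm fixed, fixed-axis ratios: sun y, ring −(31/67)·y, arm 0
boundary: total ω_sun = x + y = 0 and total ω_ring = x − (31/67)·y = 1  ⇒  y = -67/98, x = 67/98
row 2 ring = −(31/67)·(-67/98) = 31/98
totals (row 1 + row 2): sun 67/98 + (-67/98) = 0, ring 67/98 + 31/98 = 1, arm 67/98 + 0 = 67/98
asked cell (row1, sun) = 67/98

row1: w_G1=67/98 w_G3=67/98 w_R=67/98
row2: w_G1=-67/98 w_G3=31/98 w_R=0
total: w_G1=0 w_G3=1 w_R=67/98
asked value: 67/98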